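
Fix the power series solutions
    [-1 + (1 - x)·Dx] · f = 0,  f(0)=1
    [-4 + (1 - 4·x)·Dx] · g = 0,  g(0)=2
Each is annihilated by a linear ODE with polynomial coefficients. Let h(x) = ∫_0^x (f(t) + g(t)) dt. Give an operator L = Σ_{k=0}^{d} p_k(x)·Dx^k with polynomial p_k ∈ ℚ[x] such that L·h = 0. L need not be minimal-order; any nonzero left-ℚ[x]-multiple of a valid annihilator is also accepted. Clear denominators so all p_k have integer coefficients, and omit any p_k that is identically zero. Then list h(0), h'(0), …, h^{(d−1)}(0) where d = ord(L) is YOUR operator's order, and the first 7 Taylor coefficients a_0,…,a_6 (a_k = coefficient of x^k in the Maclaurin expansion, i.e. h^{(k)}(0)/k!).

L = -8·Dx + (10 - 16·x)·Dx^2 + (-1 + 5·x - 4·x^2)·Dx^3  (order 3).
h: a_k = 0, 3, 9/2, 11, 129/4, 513/5, 683/2, …
ICs: h(0) = 0, h′(0) = 3, h′′(0) = 9.

f: a_k = 1, 1, 1, 1, 1, 1, 1, …
g: a_k = 2, 8, 32, 128, 512, 2048, 8192, …
Sum ⇒ L₀ = lclm(L_f,L_g) in ℚ(x)⟨Dx⟩.
h=∫h₀ ⇒ L = L₀·Dx.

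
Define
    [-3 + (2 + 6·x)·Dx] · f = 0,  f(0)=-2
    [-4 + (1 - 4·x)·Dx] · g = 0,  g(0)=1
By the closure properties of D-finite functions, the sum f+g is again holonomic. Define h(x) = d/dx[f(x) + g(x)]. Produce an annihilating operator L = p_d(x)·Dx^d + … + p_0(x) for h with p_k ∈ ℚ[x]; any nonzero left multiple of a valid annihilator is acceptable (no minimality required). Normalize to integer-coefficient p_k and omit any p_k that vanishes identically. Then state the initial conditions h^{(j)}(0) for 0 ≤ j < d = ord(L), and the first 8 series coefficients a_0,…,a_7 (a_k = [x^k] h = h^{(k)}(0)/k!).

f: a_k = -2, -3, 9/4, -27/8, 405/64, -1701/128, 15309/512, -72171/1024, …
g: a_k = 1, 4, 16, 64, 256, 1024, 4096, 16384, …
h₀=f+g: left-lcm gives L₀, ord ≤ 2.
Differentiate: ansatz ord ≤ ord L₀ ⇒ L.
L = (-792 - 864·x) + (-357 - 2520·x - 3024·x^2)·Dx + (38 + 34·x - 528·x^2 - 864·x^3)·Dx^2  (order 2).
h: a_k = 1, 73/2, 1455/8, 16789/16, 646855/128, 6337383/256, 116935315/1024, 1076556493/2048, …
ICs: h(0) = 1, h′(0) = 73/2.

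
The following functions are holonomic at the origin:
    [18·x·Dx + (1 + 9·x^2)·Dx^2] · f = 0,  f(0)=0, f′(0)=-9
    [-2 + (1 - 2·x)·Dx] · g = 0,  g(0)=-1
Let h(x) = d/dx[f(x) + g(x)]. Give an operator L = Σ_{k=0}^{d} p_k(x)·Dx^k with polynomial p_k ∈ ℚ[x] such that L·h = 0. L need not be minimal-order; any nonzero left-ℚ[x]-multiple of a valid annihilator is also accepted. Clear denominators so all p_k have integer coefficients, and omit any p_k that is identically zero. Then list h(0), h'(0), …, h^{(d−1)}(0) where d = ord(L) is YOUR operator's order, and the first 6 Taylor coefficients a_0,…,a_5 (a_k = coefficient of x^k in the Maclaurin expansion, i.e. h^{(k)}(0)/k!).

f: a_k = 0, -9, 0, 27, 0, -729/5, …
g: a_k = -1, -2, -4, -8, -16, -32, …
Weyl lclm of L_f,L_g ⇒ L₀ (ord ≤ 3).
h₀' ⇒ L via d/dx closure of L₀.
L = (36 - 288·x - 972·x^2) + (-21 + 36·x - 9·x^2 - 972·x^3)·Dx + (2 + 5·x + 45·x^3 - 162·x^4)·Dx^2  (order 2).
h: a_k = -11, -8, 57, -64, -889, -384, …
ICs: h(0) = -11, h′(0) = -8.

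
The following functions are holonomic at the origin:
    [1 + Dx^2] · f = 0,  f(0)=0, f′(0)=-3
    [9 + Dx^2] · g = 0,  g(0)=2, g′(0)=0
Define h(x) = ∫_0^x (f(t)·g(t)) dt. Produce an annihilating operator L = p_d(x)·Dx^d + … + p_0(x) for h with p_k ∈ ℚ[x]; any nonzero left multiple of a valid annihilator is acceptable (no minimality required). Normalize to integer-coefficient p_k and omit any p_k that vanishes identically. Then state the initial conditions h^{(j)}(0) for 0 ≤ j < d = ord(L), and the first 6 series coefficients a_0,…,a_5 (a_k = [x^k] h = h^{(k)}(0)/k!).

f: a_k = 0, -3, 0, 1/2, 0, -1/40, …
g: a_k = 2, 0, -9, 0, 27/4, 0, …
Product ⇒ symmetric product L₀, ord ≤ 4.
Integrate: L := L₀·Dx.
L = 64·Dx + 20·Dx^3 + Dx^5  (order 5).
h: a_k = 0, 0, -3, 0, 7, 0, …
ICs: h(0) = 0, h′(0) = 0, h′′(0) = -6, h′′′(0) = 0, h′′′′(0) = 168.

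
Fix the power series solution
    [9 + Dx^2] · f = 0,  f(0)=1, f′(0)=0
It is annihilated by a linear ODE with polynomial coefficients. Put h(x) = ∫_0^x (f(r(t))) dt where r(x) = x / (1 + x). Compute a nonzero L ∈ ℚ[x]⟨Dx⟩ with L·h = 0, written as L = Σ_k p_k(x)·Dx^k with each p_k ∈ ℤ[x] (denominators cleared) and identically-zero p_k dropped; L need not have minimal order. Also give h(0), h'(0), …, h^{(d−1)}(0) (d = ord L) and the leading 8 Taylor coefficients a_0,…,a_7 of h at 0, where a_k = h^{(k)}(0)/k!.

f: a_k = 1, 0, -9/2, 0, 27/8, 0, -81/80, 0, …
Substitute x→r, Dx→(1/r')Dx; clear ⇒ L₀.
∫: right-multiply L₀ by Dx.
L = 9·Dx + (2 + 6·x + 6·x^2 + 2·x^3)·Dx^2 + (1 + 4·x + 6·x^2 + 4·x^3 + x^4)·Dx^3  (order 3).
h: a_k = 0, 1, 0, -3/2, 9/4, -81/40, 3/4, 117/80, …
ICs: h(0) = 0, h′(0) = 1, h′′(0) = 0.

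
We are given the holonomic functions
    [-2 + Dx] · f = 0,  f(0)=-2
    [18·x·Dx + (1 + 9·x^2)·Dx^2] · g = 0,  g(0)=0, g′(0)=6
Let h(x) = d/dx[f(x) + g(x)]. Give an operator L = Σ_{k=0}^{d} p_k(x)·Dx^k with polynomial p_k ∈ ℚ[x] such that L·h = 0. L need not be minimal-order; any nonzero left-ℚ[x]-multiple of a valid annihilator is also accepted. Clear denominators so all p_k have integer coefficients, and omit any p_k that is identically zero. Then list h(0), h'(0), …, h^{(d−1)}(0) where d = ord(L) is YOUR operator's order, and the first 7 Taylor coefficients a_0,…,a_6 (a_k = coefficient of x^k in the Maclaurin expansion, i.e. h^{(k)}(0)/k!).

L = (18 - 36·x - 486·x^2 - 324·x^3) + (-11 + 207·x^2 - 162·x^4)·Dx + (1 + 9·x + 18·x^2 + 81·x^3 + 81·x^4)·Dx^2  (order 2).
h: a_k = 2, -8, -62, -16/3, 1450/3, -16/15, -196846/45, …
ICs: h(0) = 2, h′(0) = -8.

f: a_k = -2, -4, -4, -8/3, -4/3, -8/15, -8/45, …
g: a_k = 0, 6, 0, -18, 0, 486/5, 0, …
f+g: L₀ = lclm(L_f,L_g), ord ≤ 1+2.
h=h₀': d/dx-closure on L₀ ⇒ L.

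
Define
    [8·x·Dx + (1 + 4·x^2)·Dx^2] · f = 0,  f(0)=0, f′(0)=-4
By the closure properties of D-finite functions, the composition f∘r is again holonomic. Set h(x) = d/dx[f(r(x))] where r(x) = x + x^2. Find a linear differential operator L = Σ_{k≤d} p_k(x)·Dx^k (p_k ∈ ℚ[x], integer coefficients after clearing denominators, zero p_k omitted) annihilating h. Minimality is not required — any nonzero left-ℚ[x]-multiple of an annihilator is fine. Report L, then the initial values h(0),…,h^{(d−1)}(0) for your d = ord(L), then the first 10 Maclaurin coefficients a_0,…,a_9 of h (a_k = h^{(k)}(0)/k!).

L = (-2 + 8·x + 32·x^2 + 48·x^3 + 24·x^4) + (1 + 2·x + 4·x^2 + 16·x^3 + 20·x^4 + 8·x^5)·Dx  (order 1).
h: a_k = -4, -8, 16, 64, 16, -352, -640, 1024, 5312, 2432, …
ICs: h(0) = -4.

f: a_k = 0, -4, 0, 16/3, 0, -64/5, 0, 256/7, 0, -1024/9, …
Substitute x→r, Dx→(1/r')Dx; clear ⇒ L₀.
h=h₀': d/dx-closure on L₀ ⇒ L.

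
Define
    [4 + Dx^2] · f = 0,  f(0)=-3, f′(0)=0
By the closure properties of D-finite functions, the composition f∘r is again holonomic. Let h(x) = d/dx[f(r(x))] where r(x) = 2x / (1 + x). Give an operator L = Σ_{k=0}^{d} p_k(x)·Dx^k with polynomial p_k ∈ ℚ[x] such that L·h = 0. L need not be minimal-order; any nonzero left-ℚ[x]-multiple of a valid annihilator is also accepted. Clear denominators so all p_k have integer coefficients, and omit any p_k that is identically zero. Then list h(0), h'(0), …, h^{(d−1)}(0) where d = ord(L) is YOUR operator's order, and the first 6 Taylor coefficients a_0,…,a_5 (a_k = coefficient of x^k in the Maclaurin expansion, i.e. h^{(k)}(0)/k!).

f: a_k = -3, 0, 6, 0, -2, 0, …
L₀ from L_f via x↦r, Dx↦r'^{-1}Dx.
Differentiate: ansatz ord ≤ ord L₀ ⇒ L.
L = (22 + 12·x + 6·x^2) + (6 + 18·x + 18·x^2 + 6·x^3)·Dx + (1 + 4·x + 6·x^2 + 4·x^3 + x^4)·Dx^2  (order 2).
h: a_k = 0, 48, -144, 160, 160, -5488/5, …
ICs: h(0) = 0, h′(0) = 48.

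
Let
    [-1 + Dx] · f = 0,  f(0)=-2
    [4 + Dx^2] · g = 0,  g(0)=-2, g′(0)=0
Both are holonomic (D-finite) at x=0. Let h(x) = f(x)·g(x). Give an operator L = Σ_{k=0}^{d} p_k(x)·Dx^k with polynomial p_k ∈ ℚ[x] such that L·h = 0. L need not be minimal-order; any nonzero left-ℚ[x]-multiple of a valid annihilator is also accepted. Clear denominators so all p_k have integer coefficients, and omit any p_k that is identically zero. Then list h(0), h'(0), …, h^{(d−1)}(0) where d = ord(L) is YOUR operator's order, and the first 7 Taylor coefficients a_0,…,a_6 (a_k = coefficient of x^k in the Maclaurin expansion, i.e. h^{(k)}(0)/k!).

f: a_k = -2, -2, -1, -1/3, -1/12, -1/60, -1/360, …
g: a_k = -2, 0, 4, 0, -4/3, 0, 8/45, …
f·g: L₀ = L_f ⊗_s L_g, ord ≤ 1·2.
L = 5 - 2·Dx + Dx^2  (order 2).
h: a_k = 4, 4, -6, -22/3, -7/6, 41/30, 13/20, …
ICs: h(0) = 4, h′(0) = 4.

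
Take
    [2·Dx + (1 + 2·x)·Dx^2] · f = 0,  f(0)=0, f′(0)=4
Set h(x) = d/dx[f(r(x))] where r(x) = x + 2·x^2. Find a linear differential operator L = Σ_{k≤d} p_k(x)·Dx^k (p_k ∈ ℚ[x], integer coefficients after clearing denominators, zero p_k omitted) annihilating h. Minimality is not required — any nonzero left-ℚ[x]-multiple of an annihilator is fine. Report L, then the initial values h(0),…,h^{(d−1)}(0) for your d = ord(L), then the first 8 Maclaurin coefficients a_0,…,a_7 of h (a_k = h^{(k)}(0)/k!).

f: a_k = 0, 4, -4, 16/3, -8, 64/5, -64/3, 256/7, …
L₀ from L_f via x↦r, Dx↦r'^{-1}Dx.
h=h₀': d/dx-closure on L₀ ⇒ L.
L = (-2 + 8·x + 16·x^2) + (1 + 6·x + 12·x^2 + 16·x^3)·Dx  (order 1).
h: a_k = 4, 8, -32, 32, 64, -256, 256, 512, …
ICs: h(0) = 4.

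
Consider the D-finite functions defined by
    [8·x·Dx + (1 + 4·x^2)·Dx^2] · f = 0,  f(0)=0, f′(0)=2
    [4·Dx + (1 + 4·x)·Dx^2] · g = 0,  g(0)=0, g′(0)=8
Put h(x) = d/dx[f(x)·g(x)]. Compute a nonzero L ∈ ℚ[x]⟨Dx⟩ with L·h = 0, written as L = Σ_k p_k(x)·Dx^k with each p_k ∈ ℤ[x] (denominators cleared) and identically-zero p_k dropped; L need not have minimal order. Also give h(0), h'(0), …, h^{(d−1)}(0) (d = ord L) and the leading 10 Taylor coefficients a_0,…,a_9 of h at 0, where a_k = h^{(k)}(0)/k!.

f: a_k = 0, 2, 0, -8/3, 0, 32/5, 0, -128/7, 0, 512/9, …
g: a_k = 0, 8, -16, 128/3, -128, 2048/5, -4096/3, 32768/7, -16384, 524288/9, …
Sym-product of L_f,L_g gives L₀ (≤ ord 4).
Derive L from L₀ (diff closure).
L = (96 + 640·x + 1408·x^2 + 7680·x^3 + 15360·x^4 + 26624·x^5 + 8192·x^7) + (24 + 320·x + 2656·x^2 + 9728·x^3 + 28160·x^4 + 47616·x^5 + 71680·x^6 + 6144·x^7 + 28672·x^8)·Dx + (12 + 104·x + 672·x^2 + 2976·x^3 + 8256·x^4 + 18048·x^5 + 24576·x^6 + 35328·x^7 + 6144·x^8 + 16384·x^9)·Dx^2 + (1 + 12·x + 68·x^2 + 256·x^3 + 696·x^4 + 1536·x^5 + 2688·x^6 + 3072·x^7 + 4224·x^8 + 1024·x^9 + 2048·x^10)·Dx^3  (order 3).
h: a_k = 0, 32, -96, 256, -3200/3, 68096/15, -261632/15, 335872/5, -9340928/35, 334913536/315, …
ICs: h(0) = 0, h′(0) = 32, h′′(0) = -192.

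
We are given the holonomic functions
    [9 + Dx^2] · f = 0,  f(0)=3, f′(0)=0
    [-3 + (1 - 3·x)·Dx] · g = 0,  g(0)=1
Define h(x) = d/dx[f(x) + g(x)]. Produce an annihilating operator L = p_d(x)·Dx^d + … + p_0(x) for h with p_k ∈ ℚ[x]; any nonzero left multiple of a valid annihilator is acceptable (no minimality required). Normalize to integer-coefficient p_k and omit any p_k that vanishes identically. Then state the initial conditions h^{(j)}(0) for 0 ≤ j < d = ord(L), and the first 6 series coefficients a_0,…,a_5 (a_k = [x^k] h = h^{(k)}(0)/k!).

L = (702 - 324·x + 486·x^2) + (-63 + 243·x - 243·x^2 + 243·x^3)·Dx + (78 - 36·x + 54·x^2)·Dx^2 + (-7 + 27·x - 27·x^2 + 27·x^3)·Dx^3  (order 3).
h: a_k = 3, -9, 81, 729/2, 1215, 174231/40, …
ICs: h(0) = 3, h′(0) = -9, h′′(0) = 162.

f: a_k = 3, 0, -27/2, 0, 81/8, 0, …
g: a_k = 1, 3, 9, 27, 81, 243, …
h₀=f+g: left-lcm gives L₀, ord ≤ 3.
h=h₀': d/dx-closure on L₀ ⇒ L.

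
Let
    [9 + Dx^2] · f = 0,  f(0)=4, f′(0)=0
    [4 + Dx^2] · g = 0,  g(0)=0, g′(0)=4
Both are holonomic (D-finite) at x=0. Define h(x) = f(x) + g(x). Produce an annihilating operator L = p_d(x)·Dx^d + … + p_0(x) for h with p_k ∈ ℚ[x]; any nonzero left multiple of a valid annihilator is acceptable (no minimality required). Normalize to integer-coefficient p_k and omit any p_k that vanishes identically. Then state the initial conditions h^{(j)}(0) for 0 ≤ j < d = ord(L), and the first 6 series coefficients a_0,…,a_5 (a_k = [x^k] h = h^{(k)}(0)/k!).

L = 36 + 13·Dx^2 + Dx^4  (order 4).
h: a_k = 4, 4, -18, -8/3, 27/2, 8/15, …
ICs: h(0) = 4, h′(0) = 4, h′′(0) = -36, h′′′(0) = -16.

f: a_k = 4, 0, -18, 0, 27/2, 0, …
g: a_k = 0, 4, 0, -8/3, 0, 8/15, …
L₀ := lclm(L_f,L_g); ord L₀ ≤ 2+2.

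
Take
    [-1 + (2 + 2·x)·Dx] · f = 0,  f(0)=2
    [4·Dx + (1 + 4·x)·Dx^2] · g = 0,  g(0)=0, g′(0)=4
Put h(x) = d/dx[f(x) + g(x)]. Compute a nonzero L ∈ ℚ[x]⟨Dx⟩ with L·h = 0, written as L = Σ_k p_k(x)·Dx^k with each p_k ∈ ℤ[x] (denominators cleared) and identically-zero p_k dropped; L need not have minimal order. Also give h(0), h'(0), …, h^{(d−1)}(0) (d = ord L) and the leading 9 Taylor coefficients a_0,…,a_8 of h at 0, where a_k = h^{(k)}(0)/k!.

L = (52 + 16·x) + (125 + 232·x + 80·x^2)·Dx + (14 + 78·x + 96·x^2 + 32·x^3)·Dx^2  (order 2).
h: a_k = 5, -33/2, 515/8, -4101/16, 131107/128, -1048639/256, 16777447/1024, -134218157/2048, 8589941027/32768, …
ICs: h(0) = 5, h′(0) = -33/2.

f: a_k = 2, 1, -1/4, 1/8, -5/64, 7/128, -21/512, 33/1024, -429/16384, …
g: a_k = 0, 4, -8, 64/3, -64, 1024/5, -2048/3, 16384/7, -8192, …
Sum ⇒ L₀ = lclm(L_f,L_g) in ℚ(x)⟨Dx⟩.
h₀' ⇒ L via d/dx closure of L₀.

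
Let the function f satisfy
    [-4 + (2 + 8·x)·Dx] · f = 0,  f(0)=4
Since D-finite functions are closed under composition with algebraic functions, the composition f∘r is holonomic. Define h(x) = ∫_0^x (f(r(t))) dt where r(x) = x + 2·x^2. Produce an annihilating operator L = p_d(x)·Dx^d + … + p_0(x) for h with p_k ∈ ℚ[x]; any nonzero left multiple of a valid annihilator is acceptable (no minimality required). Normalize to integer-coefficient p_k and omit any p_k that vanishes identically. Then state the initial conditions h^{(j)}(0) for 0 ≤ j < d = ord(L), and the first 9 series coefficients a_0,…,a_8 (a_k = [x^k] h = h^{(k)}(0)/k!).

L = (-2 - 8·x)·Dx + (1 + 4·x + 8·x^2)·Dx^2  (order 2).
h: a_k = 0, 4, 4, 8/3, -4, 24/5, -8/3, -48/7, 28, …
ICs: h(0) = 0, h′(0) = 4.

f: a_k = 4, 8, -8, 16, -40, 112, -336, 1056, -3432, …
Change of var in L_f (x↦r) gives L₀.
h=∫₀ˣh₀: take L = L₀·Dx.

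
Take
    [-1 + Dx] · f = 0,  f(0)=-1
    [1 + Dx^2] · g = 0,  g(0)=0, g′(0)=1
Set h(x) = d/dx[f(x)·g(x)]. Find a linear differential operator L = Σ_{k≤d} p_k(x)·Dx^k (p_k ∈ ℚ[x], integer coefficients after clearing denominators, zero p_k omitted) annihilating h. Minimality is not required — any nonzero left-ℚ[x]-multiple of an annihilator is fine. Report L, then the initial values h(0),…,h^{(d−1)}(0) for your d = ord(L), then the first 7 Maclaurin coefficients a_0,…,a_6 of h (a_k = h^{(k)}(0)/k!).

L = 2 - 2·Dx + Dx^2  (order 2).
h: a_k = -1, -2, -1, 0, 1/6, 1/15, 1/90, …
ICs: h(0) = -1, h′(0) = -2.

f: a_k = -1, -1, -1/2, -1/6, -1/24, -1/120, -1/720, …
g: a_k = 0, 1, 0, -1/6, 0, 1/120, 0, …
f·g: L₀ = L_f ⊗_s L_g, ord ≤ 1·2.
Derive L from L₀ (diff closure).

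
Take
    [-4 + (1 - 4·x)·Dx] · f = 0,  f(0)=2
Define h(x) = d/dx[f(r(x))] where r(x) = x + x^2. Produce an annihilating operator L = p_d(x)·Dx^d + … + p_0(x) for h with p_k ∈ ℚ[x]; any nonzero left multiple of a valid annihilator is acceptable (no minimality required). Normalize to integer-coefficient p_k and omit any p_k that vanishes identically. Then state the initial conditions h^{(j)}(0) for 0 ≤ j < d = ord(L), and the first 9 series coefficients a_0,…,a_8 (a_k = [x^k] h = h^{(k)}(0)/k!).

L = (10 + 24·x + 24·x^2) + (-1 + 2·x + 12·x^2 + 8·x^3)·Dx  (order 1).
h: a_k = 8, 80, 576, 3712, 22400, 129792, 731136, 4034560, 21915648, …
ICs: h(0) = 8.

f: a_k = 2, 8, 32, 128, 512, 2048, 8192, 32768, 131072, …
f∘r: x↦r, Dx↦Dx/r' in L_f ⇒ L₀.
h₀' ⇒ L via d/dx closure of L₀.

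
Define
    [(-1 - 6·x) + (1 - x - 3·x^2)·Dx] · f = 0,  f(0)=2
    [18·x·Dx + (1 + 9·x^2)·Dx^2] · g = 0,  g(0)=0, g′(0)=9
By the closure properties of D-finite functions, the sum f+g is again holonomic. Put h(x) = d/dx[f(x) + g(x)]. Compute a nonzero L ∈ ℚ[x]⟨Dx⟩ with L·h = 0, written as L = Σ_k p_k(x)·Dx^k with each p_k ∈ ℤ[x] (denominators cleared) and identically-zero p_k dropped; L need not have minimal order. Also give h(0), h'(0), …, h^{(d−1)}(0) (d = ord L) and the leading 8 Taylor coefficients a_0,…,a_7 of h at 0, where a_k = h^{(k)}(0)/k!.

L = (-72 + 288·x + 4428·x^2 + 9720·x^3 + 33534·x^4 + 13122·x^6) + (30 + 180·x + 144·x^2 + 1728·x^3 + 9153·x^4 + 23814·x^5 + 2187·x^6 + 13122·x^7)·Dx + (-4 - 14·x - 114·x^2 + 36·x^3 - 459·x^4 + 1539·x^5 + 2430·x^6 + 729·x^7 + 2187·x^8)·Dx^2  (order 2).
h: a_k = 11, 16, -39, 152, 1129, 1164, -3523, 8128, …
ICs: h(0) = 11, h′(0) = 16.

f: a_k = 2, 2, 8, 14, 38, 80, 194, 434, …
g: a_k = 0, 9, 0, -27, 0, 729/5, 0, -6561/7, …
Sum ⇒ L₀ = lclm(L_f,L_g) in ℚ(x)⟨Dx⟩.
Differentiate: ansatz ord ≤ ord L₀ ⇒ L.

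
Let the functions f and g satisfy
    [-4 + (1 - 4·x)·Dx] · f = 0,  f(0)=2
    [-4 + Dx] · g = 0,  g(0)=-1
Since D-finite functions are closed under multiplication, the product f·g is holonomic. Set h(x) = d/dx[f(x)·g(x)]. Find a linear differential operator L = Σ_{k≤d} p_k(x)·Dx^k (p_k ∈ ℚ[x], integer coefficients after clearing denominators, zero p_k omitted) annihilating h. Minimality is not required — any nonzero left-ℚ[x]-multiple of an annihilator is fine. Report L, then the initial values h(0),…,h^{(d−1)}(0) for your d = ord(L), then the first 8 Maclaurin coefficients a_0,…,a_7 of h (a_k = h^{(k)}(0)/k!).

L = (10 - 32·x + 32·x^2) + (-1 + 6·x - 8·x^2)·Dx  (order 1).
h: a_k = -16, -160, -1024, -16640/3, -83456/3, -2003968/15, -5611520/9, -897851392/315, …
ICs: h(0) = -16.

f: a_k = 2, 8, 32, 128, 512, 2048, 8192, 32768, …
g: a_k = -1, -4, -8, -32/3, -32/3, -128/15, -256/45, -1024/315, …
f·g: L₀ = L_f ⊗_s L_g, ord ≤ 1·1.
Derive L from L₀ (diff closure).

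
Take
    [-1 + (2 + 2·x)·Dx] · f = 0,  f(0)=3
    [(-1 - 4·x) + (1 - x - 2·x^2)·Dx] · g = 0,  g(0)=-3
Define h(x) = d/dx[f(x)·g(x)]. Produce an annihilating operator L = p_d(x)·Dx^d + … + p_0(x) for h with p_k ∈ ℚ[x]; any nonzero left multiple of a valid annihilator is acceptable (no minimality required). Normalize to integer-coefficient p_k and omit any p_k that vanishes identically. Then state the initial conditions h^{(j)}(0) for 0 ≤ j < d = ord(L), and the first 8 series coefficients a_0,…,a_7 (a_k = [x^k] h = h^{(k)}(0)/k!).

f: a_k = 3, 3/2, -3/8, 3/16, -15/128, 21/256, -63/1024, 99/2048, …
g: a_k = -3, -3, -9, -15, -33, -63, -129, -255, …
L₀ := L_f ⊗_s L_g (sym. prod.), ord ≤ 1.
h₀' ⇒ L via d/dx closure of L₀.
L = (9 + 20·x + 20·x^2) + (-2 - 2·x + 8·x^2 + 8·x^3)·Dx  (order 1).
h: a_k = -27/2, -243/4, -2781/16, -15147/32, -300105/256, -1446741/512, -13475889/2048, -61661979/4096, …
ICs: h(0) = -27/2.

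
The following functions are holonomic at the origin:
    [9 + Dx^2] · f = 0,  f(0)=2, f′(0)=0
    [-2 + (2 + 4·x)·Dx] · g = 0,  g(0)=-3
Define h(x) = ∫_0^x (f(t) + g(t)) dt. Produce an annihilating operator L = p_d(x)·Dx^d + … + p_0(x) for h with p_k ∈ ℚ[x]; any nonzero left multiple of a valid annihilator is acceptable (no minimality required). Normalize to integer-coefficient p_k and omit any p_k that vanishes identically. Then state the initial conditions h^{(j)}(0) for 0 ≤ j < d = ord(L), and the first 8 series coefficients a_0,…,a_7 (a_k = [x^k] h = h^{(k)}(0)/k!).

f: a_k = 2, 0, -9, 0, 27/4, 0, -81/40, 0, …
g: a_k = -3, -3, 3/2, -3/2, 15/8, -21/8, 63/16, -99/16, …
f+g: L₀ = lclm(L_f,L_g), ord ≤ 2+1.
h=∫h₀ ⇒ L = L₀·Dx.
L = (-54 - 162·x - 162·x^2)·Dx + (36 + 234·x + 486·x^2 + 324·x^3)·Dx^2 + (-6 - 18·x - 18·x^2)·Dx^3 + (4 + 26·x + 54·x^2 + 36·x^3)·Dx^4  (order 4).
h: a_k = 0, -1, -3/2, -5/2, -3/8, 69/40, -7/16, 153/560, …
ICs: h(0) = 0, h′(0) = -1, h′′(0) = -3, h′′′(0) = -15.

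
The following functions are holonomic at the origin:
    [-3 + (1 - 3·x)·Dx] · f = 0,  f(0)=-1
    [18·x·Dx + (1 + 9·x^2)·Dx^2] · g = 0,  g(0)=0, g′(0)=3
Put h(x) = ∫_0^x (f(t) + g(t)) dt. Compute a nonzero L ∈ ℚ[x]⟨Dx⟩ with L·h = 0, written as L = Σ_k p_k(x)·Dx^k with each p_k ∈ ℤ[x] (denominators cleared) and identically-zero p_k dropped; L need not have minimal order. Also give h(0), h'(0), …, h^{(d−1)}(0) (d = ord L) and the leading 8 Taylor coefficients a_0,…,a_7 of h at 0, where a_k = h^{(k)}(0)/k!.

L = (-18 + 216·x + 486·x^2)·Dx^2 + (12 - 18·x + 108·x^2 + 486·x^3)·Dx^3 + (-1 + 81·x^4)·Dx^4  (order 4).
h: a_k = 0, -1, 0, -3, -9, -81/5, -162/5, -729/7, …
ICs: h(0) = 0, h′(0) = -1, h′′(0) = 0, h′′′(0) = -18.

f: a_k = -1, -3, -9, -27, -81, -243, -729, -2187, …
g: a_k = 0, 3, 0, -9, 0, 243/5, 0, -2187/7, …
h₀=f+g: left-lcm gives L₀, ord ≤ 3.
h=∫₀ˣh₀: take L = L₀·Dx.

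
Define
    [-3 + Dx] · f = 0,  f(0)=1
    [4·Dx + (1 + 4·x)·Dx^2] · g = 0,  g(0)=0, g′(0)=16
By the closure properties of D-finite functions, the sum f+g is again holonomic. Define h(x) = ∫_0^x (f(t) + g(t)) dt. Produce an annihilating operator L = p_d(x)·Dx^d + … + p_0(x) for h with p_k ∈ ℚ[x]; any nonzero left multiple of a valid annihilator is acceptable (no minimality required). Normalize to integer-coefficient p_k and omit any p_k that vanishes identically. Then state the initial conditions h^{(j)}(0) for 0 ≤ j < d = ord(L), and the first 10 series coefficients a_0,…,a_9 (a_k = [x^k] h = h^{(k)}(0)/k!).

f: a_k = 1, 3, 9/2, 9/2, 27/8, 81/40, 81/80, 243/560, 729/4480, 243/4480, …
g: a_k = 0, 16, -32, 256/3, -256, 4096/5, -8192/3, 65536/7, -32768, 1048576/9, …
f+g: L₀ = lclm(L_f,L_g), ord ≤ 1+2.
Integrate: L := L₀·Dx.
L = (-132 - 144·x)·Dx^2 + (23 - 72·x - 144·x^2)·Dx^3 + (7 + 40·x + 48·x^2)·Dx^4  (order 4).
h: a_k = 0, 1, 19/2, -55/6, 539/24, -2021/40, 32849/240, -655117/1680, 5243123/4480, -146799911/40320, …
ICs: h(0) = 0, h′(0) = 1, h′′(0) = 19, h′′′(0) = -55.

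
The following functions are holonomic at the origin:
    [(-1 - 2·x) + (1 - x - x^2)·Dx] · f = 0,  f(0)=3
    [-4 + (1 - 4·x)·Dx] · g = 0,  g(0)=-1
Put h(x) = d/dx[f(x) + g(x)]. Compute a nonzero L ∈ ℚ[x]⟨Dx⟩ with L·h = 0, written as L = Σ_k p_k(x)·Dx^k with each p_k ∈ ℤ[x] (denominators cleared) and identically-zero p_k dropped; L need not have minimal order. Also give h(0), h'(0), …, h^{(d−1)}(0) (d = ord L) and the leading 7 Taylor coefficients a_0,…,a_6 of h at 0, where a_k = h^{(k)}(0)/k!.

f: a_k = 3, 3, 6, 9, 15, 24, 39, …
g: a_k = -1, -4, -16, -64, -256, -1024, -4096, …
f+g: L₀ = lclm(L_f,L_g), ord ≤ 1+1.
h₀' ⇒ L via d/dx closure of L₀.
L = (120 + 192·x + 432·x^2 - 96·x^3 + 96·x^4) + (-39 - 48·x + 210·x^2 + 252·x^3 - 48·x^4 + 96·x^5)·Dx + (2 - x - 42·x^2 + 54·x^3 + 7·x^4 + 16·x^6)·Dx^2  (order 2).
h: a_k = -1, -20, -165, -964, -5000, -24342, -114247, …
ICs: h(0) = -1, h′(0) = -20.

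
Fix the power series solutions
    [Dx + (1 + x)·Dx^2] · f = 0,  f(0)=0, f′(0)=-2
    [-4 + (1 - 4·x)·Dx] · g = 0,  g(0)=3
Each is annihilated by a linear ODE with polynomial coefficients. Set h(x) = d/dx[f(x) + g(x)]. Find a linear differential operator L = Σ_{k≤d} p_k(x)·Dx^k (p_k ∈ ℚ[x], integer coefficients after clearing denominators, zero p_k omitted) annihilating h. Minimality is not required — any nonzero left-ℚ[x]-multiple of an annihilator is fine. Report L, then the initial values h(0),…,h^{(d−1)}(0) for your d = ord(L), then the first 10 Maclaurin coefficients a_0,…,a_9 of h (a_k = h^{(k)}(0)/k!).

f: a_k = 0, -2, 1, -2/3, 1/2, -2/5, 1/3, -2/7, 1/4, -2/9, …
g: a_k = 3, 12, 48, 192, 768, 3072, 12288, 49152, 196608, 786432, …
L₀ := lclm(L_f,L_g); ord L₀ ≤ 2+1.
h₀' ⇒ L via d/dx closure of L₀.
L = (-112 - 32·x) + (-94 - 208·x - 64·x^2)·Dx + (9 - 23·x - 48·x^2 - 16·x^3)·Dx^2  (order 2).
h: a_k = 10, 98, 574, 3074, 15358, 73730, 344062, 1572866, 7077886, 31457282, …
ICs: h(0) = 10, h′(0) = 98.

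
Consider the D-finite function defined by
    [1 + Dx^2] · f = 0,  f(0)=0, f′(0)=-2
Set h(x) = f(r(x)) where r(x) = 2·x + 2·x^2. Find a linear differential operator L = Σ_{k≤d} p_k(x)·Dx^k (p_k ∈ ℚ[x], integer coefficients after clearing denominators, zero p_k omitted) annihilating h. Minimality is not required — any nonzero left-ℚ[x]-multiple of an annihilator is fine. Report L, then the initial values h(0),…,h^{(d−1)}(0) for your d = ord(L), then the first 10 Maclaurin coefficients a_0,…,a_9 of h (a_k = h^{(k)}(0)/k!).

f: a_k = 0, -2, 0, 1/3, 0, -1/60, 0, 1/2520, 0, -1/181440, …
Substitute x→r, Dx→(1/r')Dx; clear ⇒ L₀.
L = (4 + 24·x + 48·x^2 + 32·x^3) - 2·Dx + (1 + 2·x)·Dx^2  (order 2).
h: a_k = 0, -4, -4, 8/3, 8, 112/15, 0, -1664/315, -224/45, -4544/2835, …
ICs: h(0) = 0, h′(0) = -4.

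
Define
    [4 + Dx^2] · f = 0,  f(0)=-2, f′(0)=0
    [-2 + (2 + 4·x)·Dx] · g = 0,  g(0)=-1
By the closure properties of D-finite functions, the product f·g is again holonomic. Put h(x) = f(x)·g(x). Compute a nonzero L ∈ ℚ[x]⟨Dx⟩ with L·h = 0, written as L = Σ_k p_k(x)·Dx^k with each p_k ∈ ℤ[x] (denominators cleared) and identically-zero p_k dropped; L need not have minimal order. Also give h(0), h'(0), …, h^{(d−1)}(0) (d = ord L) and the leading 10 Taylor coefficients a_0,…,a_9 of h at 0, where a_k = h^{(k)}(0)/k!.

L = (7 + 16·x + 16·x^2) + (-2 - 4·x)·Dx + (1 + 4·x + 4·x^2)·Dx^2  (order 2).
h: a_k = 2, 2, -5, -3, 25/12, 13/12, -349/360, 401/360, -44047/20160, 26963/6720, …
ICs: h(0) = 2, h′(0) = 2.

f: a_k = -2, 0, 4, 0, -4/3, 0, 8/45, 0, -4/315, 0, …
g: a_k = -1, -1, 1/2, -1/2, 5/8, -7/8, 21/16, -33/16, 429/128, -715/128, …
f·g: L₀ = L_f ⊗_s L_g, ord ≤ 2·1.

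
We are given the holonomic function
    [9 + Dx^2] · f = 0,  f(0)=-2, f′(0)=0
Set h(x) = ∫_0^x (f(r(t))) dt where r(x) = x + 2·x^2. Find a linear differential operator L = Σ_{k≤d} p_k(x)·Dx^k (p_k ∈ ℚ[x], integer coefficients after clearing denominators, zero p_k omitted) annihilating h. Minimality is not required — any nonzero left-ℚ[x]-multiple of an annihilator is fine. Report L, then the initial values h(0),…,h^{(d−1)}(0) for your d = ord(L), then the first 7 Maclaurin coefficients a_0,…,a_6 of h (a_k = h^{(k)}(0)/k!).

L = (9 + 108·x + 432·x^2 + 576·x^3)·Dx - 4·Dx^2 + (1 + 4·x)·Dx^3  (order 3).
h: a_k = 0, -2, 0, 3, 9, 117/20, -9, …
ICs: h(0) = 0, h′(0) = -2, h′′(0) = 0.

f: a_k = -2, 0, 9, 0, -27/4, 0, 81/40, …
f∘r: x↦r, Dx↦Dx/r' in L_f ⇒ L₀.
∫: right-multiply L₀ by Dx.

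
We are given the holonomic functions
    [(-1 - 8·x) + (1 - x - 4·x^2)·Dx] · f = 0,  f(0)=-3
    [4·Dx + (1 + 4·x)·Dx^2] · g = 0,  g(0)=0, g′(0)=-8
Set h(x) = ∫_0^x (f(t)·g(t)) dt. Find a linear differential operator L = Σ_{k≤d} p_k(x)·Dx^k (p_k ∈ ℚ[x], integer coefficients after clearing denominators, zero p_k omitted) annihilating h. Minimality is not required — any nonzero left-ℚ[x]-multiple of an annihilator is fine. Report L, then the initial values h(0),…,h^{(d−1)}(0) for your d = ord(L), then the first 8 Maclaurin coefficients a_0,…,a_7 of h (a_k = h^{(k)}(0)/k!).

f: a_k = -3, -3, -15, -27, -87, -195, -543, -1323, …
g: a_k = 0, -8, 16, -128/3, 128, -2048/5, 4096/3, -32768/7, …
Product ⇒ symmetric product L₀, ord ≤ 2.
Integrate: L := L₀·Dx.
L = (12 + 64·x)·Dx + (-2 + 28·x + 80·x^2)·Dx^2 + (-1 - 3·x + 8·x^2 + 16·x^3)·Dx^3  (order 3).
h: a_k = 0, 0, 12, -8, 50, -56, 4372/15, -17336/35, …
ICs: h(0) = 0, h′(0) = 0, h′′(0) = 24.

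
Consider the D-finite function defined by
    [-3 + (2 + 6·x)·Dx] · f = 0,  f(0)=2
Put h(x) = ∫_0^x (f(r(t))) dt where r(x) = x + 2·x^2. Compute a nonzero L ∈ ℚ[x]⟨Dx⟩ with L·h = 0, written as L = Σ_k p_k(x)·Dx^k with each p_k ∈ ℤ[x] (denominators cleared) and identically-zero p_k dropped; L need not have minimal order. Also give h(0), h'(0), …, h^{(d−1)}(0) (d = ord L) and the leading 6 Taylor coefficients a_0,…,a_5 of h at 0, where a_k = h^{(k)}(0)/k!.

L = (-3 - 12·x)·Dx + (2 + 6·x + 12·x^2)·Dx^2  (order 2).
h: a_k = 0, 2, 3/2, 5/4, -45/32, 63/64, …
ICs: h(0) = 0, h′(0) = 2.

f: a_k = 2, 3, -9/4, 27/8, -405/64, 1701/128, …
h₀=f(r): pull back L_f along r ⇒ L₀.
Integrate: L := L₀·Dx.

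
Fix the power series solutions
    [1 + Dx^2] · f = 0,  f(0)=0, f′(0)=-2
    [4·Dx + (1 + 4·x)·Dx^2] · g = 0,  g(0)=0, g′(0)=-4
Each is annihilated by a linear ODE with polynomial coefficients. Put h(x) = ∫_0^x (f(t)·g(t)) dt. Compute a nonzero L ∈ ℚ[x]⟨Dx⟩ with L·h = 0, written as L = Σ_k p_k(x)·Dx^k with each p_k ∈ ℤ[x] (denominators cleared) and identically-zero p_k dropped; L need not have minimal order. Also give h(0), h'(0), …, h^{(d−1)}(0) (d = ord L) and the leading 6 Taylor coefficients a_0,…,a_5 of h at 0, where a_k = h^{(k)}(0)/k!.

f: a_k = 0, -2, 0, 1/3, 0, -1/60, …
g: a_k = 0, -4, 8, -64/3, 64, -1024/5, …
L₀ := L_f ⊗_s L_g (sym. prod.), ord ≤ 4.
Integrate: L := L₀·Dx.
L = (-147 - 144·x - 224·x^2 + 256·x^3 + 256·x^4)·Dx + (-56 - 160·x + 384·x^2 + 512·x^3)·Dx^2 + (-150 - 160·x - 192·x^2 + 512·x^3 + 512·x^4)·Dx^3 + (-56 - 160·x + 384·x^2 + 512·x^3)·Dx^4 + (-3 - 16·x + 32·x^2 + 256·x^3 + 256·x^4)·Dx^5  (order 5).
h: a_k = 0, 0, 0, 8/3, -4, 124/15, …
ICs: h(0) = 0, h′(0) = 0, h′′(0) = 0, h′′′(0) = 16, h′′′′(0) = -96.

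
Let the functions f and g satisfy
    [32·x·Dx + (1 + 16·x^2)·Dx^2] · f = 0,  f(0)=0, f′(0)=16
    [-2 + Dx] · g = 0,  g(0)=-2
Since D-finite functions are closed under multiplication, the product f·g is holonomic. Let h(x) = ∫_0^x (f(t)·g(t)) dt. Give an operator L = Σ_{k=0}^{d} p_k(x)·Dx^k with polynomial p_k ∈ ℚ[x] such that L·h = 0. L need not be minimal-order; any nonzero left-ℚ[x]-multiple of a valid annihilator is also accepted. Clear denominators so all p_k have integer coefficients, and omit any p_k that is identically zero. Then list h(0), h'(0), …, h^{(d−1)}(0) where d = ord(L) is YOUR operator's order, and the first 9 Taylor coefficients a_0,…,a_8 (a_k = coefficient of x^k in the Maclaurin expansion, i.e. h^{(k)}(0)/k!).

f: a_k = 0, 16, 0, -256/3, 0, 4096/5, 0, -65536/7, 0, …
g: a_k = -2, -4, -4, -8/3, -4/3, -8/15, -8/45, -16/315, -4/315, …
L₀ := L_f ⊗_s L_g (sym. prod.), ord ≤ 2.
∫: right-multiply L₀ by Dx.
L = (4 - 64·x + 64·x^2)·Dx + (-4 + 32·x - 64·x^2)·Dx^2 + (1 + 16·x^2)·Dx^3  (order 3).
h: a_k = 0, 0, -16, -64/3, 80/3, 896/15, -3296/15, -27520/63, 204208/105, …
ICs: h(0) = 0, h′(0) = 0, h′′(0) = -32.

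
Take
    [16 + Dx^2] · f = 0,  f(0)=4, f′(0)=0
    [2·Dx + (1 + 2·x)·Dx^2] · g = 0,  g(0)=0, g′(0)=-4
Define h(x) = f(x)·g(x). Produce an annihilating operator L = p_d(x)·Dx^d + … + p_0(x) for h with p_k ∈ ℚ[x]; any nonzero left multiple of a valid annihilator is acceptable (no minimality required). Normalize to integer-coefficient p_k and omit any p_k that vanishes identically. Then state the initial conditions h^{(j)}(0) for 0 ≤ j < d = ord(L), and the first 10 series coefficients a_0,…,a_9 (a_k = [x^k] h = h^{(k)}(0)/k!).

L = (2688 + 27648·x + 93184·x^2 + 131072·x^3 + 65536·x^4) + (896 + 5888·x + 12288·x^2 + 8192·x^3)·Dx + (408 + 3712·x + 11904·x^2 + 16384·x^3 + 8192·x^4)·Dx^2 + (56 + 368·x + 768·x^2 + 512·x^3)·Dx^3 + (15 + 124·x + 380·x^2 + 512·x^3 + 256·x^4)·Dx^4  (order 4).
h: a_k = 0, -16, 16, 320/3, -96, -256/5, 0, 13312/105, -7936/45, 249856/945, …
ICs: h(0) = 0, h′(0) = -16, h′′(0) = 32, h′′′(0) = 640.

f: a_k = 4, 0, -32, 0, 128/3, 0, -1024/45, 0, 2048/315, 0, …
g: a_k = 0, -4, 4, -16/3, 8, -64/5, 64/3, -256/7, 64, -1024/9, …
f·g: L₀ = L_f ⊗_s L_g, ord ≤ 2·2.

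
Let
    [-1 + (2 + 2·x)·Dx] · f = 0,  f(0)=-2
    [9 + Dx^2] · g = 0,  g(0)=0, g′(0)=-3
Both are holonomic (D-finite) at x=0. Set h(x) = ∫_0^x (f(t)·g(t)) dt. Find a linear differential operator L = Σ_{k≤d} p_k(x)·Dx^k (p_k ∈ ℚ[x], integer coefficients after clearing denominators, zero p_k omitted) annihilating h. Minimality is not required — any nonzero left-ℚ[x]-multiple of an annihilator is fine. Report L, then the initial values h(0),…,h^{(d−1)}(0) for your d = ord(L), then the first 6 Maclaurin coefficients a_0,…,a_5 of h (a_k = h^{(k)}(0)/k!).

L = (39 + 72·x + 36·x^2)·Dx + (-4 - 4·x)·Dx^2 + (4 + 8·x + 4·x^2)·Dx^3  (order 3).
h: a_k = 0, 0, 3, 1, -39/16, -33/40, …
ICs: h(0) = 0, h′(0) = 0, h′′(0) = 6.

f: a_k = -2, -1, 1/4, -1/8, 5/64, -7/128, …
g: a_k = 0, -3, 0, 9/2, 0, -81/40, …
Sym-product of L_f,L_g gives L₀ (≤ ord 2).
h=∫₀ˣh₀: take L = L₀·Dx.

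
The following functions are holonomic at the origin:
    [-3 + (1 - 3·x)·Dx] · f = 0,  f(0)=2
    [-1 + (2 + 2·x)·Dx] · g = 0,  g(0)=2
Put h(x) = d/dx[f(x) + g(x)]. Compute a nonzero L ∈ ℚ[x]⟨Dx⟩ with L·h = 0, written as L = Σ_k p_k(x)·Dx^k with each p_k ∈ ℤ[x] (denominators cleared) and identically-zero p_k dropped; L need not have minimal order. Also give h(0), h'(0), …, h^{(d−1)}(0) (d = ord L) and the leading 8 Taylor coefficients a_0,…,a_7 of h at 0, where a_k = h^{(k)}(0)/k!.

L = (-126 - 54·x) + (-213 - 450·x - 189·x^2)·Dx + (26 - 34·x - 114·x^2 - 54·x^3)·Dx^2  (order 2).
h: a_k = 7, 71/2, 1299/8, 10363/16, 311075/128, 2239425/256, 31353063/1024, 214990419/2048, …
ICs: h(0) = 7, h′(0) = 71/2.

f: a_k = 2, 6, 18, 54, 162, 486, 1458, 4374, …
g: a_k = 2, 1, -1/4, 1/8, -5/64, 7/128, -21/512, 33/1024, …
Sum ⇒ L₀ = lclm(L_f,L_g) in ℚ(x)⟨Dx⟩.
h=h₀': d/dx-closure on L₀ ⇒ L.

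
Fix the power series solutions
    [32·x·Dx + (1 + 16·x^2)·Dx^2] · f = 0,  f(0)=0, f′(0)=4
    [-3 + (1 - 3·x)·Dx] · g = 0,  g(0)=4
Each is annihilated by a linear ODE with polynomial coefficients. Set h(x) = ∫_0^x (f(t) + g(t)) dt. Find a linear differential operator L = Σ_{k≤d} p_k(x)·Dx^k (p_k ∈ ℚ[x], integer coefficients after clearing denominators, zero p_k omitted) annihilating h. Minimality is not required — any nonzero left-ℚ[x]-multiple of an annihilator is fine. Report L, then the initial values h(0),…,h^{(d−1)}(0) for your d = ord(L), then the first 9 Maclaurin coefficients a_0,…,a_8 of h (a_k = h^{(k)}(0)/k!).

L = (96 - 1152·x - 4608·x^2)·Dx^2 + (-43 + 96·x - 240·x^2 - 4608·x^3)·Dx^3 + (3 + 7·x + 112·x^3 - 768·x^4)·Dx^4  (order 4).
h: a_k = 0, 4, 8, 12, 65/3, 324/5, 2942/15, 2916/7, 11213/14, …
ICs: h(0) = 0, h′(0) = 4, h′′(0) = 16, h′′′(0) = 72.

f: a_k = 0, 4, 0, -64/3, 0, 1024/5, 0, -16384/7, 0, …
g: a_k = 4, 12, 36, 108, 324, 972, 2916, 8748, 26244, …
h₀=f+g: left-lcm gives L₀, ord ≤ 3.
h=∫h₀ ⇒ L = L₀·Dx.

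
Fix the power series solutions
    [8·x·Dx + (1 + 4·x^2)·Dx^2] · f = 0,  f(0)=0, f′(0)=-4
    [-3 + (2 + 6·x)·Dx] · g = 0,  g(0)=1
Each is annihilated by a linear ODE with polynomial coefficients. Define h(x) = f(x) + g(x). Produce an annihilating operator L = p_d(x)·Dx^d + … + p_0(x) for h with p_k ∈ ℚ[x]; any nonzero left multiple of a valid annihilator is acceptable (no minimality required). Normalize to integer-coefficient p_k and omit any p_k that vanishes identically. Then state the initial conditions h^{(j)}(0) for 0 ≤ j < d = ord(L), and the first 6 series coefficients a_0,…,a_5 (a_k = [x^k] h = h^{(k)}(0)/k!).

f: a_k = 0, -4, 0, 16/3, 0, -64/5, …
g: a_k = 1, 3/2, -9/8, 27/16, -405/128, 1701/256, …
h₀=f+g: left-lcm gives L₀, ord ≤ 3.
L = (-48 - 360·x + 576·x^2 + 864·x^3)·Dx + (-59 - 192·x - 120·x^2 + 2304·x^3 + 3024·x^4)·Dx^2 + (-6 + 14·x + 144·x^2 + 272·x^3 + 672·x^4 + 864·x^5)·Dx^3  (order 3).
h: a_k = 1, -5/2, -9/8, 337/48, -405/128, -7879/1280, …
ICs: h(0) = 1, h′(0) = -5/2, h′′(0) = -9/4.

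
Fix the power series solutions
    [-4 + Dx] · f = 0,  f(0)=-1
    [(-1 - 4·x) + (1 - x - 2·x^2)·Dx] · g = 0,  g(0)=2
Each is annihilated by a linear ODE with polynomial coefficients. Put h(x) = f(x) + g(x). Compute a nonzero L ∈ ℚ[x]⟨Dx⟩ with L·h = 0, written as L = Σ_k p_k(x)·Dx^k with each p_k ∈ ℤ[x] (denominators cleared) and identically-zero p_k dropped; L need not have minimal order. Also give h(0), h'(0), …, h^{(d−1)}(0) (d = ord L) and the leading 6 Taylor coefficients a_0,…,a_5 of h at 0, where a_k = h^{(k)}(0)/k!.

L = (8 + 192·x^2 + 128·x^3) + (10 - 44·x - 72·x^2 + 64·x^3 + 64·x^4)·Dx + (-3 + 11·x + 6·x^2 - 24·x^3 - 16·x^4)·Dx^2  (order 2).
h: a_k = 1, -2, -2, -2/3, 34/3, 502/15, …
ICs: h(0) = 1, h′(0) = -2.

f: a_k = -1, -4, -8, -32/3, -32/3, -128/15, …
g: a_k = 2, 2, 6, 10, 22, 42, …
L₀ := lclm(L_f,L_g); ord L₀ ≤ 1+1.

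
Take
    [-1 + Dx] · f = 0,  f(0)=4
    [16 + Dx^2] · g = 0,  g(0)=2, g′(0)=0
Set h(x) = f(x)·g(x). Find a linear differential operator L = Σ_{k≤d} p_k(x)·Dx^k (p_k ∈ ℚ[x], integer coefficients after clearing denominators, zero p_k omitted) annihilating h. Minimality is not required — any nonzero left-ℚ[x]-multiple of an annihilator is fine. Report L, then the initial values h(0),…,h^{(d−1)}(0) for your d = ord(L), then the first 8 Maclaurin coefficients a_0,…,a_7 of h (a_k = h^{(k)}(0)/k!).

L = 17 - 2·Dx + Dx^2  (order 2).
h: a_k = 8, 8, -60, -188/3, 161/3, 1121/15, -11/2, -20047/630, …
ICs: h(0) = 8, h′(0) = 8.

f: a_k = 4, 4, 2, 2/3, 1/6, 1/30, 1/180, 1/1260, …
g: a_k = 2, 0, -16, 0, 64/3, 0, -512/45, 0, …
f·g: L₀ = L_f ⊗_s L_g, ord ≤ 1·2.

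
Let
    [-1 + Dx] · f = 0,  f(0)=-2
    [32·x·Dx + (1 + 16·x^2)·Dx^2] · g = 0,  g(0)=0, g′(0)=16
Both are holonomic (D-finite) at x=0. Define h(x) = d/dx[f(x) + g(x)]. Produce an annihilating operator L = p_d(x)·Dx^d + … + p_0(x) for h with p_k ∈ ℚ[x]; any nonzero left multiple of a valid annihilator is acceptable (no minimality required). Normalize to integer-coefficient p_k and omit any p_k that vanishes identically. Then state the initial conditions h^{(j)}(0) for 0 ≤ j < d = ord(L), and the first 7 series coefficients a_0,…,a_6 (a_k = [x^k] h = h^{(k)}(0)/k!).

L = (32 - 32·x - 1536·x^2 - 512·x^3) + (-33 + 1504·x^2 - 256·x^4)·Dx + (1 + 32·x + 32·x^2 + 512·x^3 + 256·x^4)·Dx^2  (order 2).
h: a_k = 14, -2, -257, -1/3, 49151/12, -1/60, -23592961/360, …
ICs: h(0) = 14, h′(0) = -2.

f: a_k = -2, -2, -1, -1/3, -1/12, -1/60, -1/360, …
g: a_k = 0, 16, 0, -256/3, 0, 4096/5, 0, …
f+g: L₀ = lclm(L_f,L_g), ord ≤ 1+2.
h₀' ⇒ L via d/dx closure of L₀.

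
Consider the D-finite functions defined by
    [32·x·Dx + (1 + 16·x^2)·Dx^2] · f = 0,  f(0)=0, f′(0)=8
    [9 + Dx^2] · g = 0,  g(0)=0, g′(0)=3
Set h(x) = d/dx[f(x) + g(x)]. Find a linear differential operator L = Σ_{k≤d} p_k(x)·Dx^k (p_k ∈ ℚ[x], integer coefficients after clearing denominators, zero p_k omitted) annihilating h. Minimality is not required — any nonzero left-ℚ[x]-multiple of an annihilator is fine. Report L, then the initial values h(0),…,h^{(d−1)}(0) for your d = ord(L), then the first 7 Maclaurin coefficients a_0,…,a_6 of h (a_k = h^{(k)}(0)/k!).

f: a_k = 0, 8, 0, -128/3, 0, 2048/5, 0, …
g: a_k = 0, 3, 0, -9/2, 0, 81/40, 0, …
h₀=f+g: left-lcm gives L₀, ord ≤ 4.
Derive L from L₀ (diff closure).
L = (-52704·x + 967680·x^3 + 663552·x^5) + (-207 + 13104·x^2 + 283392·x^4 + 331776·x^6)·Dx + (-5856·x + 107520·x^3 + 73728·x^5)·Dx^2 + (-23 + 1456·x^2 + 31488·x^4 + 36864·x^6)·Dx^3  (order 3).
h: a_k = 11, 0, -283/2, 0, 16465/8, 0, -2621683/80, …
ICs: h(0) = 11, h′(0) = 0, h′′(0) = -283.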